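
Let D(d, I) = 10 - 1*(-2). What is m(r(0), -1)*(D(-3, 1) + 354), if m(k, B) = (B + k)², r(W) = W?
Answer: 366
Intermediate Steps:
D(d, I) = 12 (D(d, I) = 10 + 2 = 12)
m(r(0), -1)*(D(-3, 1) + 354) = (-1 + 0)²*(12 + 354) = (-1)²*366 = 1*366 = 366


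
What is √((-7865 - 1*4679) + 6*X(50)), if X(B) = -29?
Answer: I*√12718 ≈ 112.77*I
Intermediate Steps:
√((-7865 - 1*4679) + 6*X(50)) = √((-7865 - 1*4679) + 6*(-29)) = √((-7865 - 4679) - 174) = √(-12544 - 174) = √(-12718) = I*√12718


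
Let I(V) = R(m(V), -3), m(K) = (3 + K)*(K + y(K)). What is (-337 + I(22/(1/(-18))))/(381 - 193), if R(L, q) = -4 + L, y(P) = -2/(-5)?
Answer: 775649/940 ≈ 825.16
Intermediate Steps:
y(P) = ⅖ (y(P) = -2*(-⅕) = ⅖)
m(K) = (3 + K)*(⅖ + K) (m(K) = (3 + K)*(K + ⅖) = (3 + K)*(⅖ + K))
I(V) = -14/5 + V² + 17*V/5 (I(V) = -4 + (6/5 + V² + 17*V/5) = -14/5 + V² + 17*V/5)
(-337 + I(22/(1/(-18))))/(381 - 193) = (-337 + (-14/5 + (22/(1/(-18)))² + 17*(22/(1/(-18)))/5))/(381 - 193) = (-337 + (-14/5 + (22/(-1/18))² + 17*(22/(-1/18))/5))/188 = (-337 + (-14/5 + (22*(-18))² + 17*(22*(-18))/5))*(1/188) = (-337 + (-14/5 + (-396)² + (17/5)*(-396)))*(1/188) = (-337 + (-14/5 + 156816 - 6732/5))*(1/188) = (-337 + 777334/5)*(1/188) = (775649/5)*(1/188) = 775649/940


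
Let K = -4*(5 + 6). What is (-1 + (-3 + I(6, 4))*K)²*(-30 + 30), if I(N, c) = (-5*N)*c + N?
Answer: 0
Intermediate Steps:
I(N, c) = N - 5*N*c (I(N, c) = -5*N*c + N = N - 5*N*c)
K = -44 (K = -4*11 = -44)
(-1 + (-3 + I(6, 4))*K)²*(-30 + 30) = (-1 + (-3 + 6*(1 - 5*4))*(-44))²*(-30 + 30) = (-1 + (-3 + 6*(1 - 20))*(-44))²*0 = (-1 + (-3 + 6*(-19))*(-44))²*0 = (-1 + (-3 - 114)*(-44))²*0 = (-1 - 117*(-44))²*0 = (-1 + 5148)²*0 = 5147²*0 = 26491609*0 = 0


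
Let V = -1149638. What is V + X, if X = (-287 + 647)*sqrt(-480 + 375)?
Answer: -1149638 + 360*I*sqrt(105) ≈ -1.1496e+6 + 3688.9*I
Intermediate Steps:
X = 360*I*sqrt(105) (X = 360*sqrt(-105) = 360*(I*sqrt(105)) = 360*I*sqrt(105) ≈ 3688.9*I)
V + X = -1149638 + 360*I*sqrt(105)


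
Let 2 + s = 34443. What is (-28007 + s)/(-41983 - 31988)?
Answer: -6434/73971 ≈ -0.086980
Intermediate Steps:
s = 34441 (s = -2 + 34443 = 34441)
(-28007 + s)/(-41983 - 31988) = (-28007 + 34441)/(-41983 - 31988) = 6434/(-73971) = 6434*(-1/73971) = -6434/73971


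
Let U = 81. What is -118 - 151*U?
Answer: -12349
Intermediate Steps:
-118 - 151*U = -118 - 151*81 = -118 - 12231 = -12349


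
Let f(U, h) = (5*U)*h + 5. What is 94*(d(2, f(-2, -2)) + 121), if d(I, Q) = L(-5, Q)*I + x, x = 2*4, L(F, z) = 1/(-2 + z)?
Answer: 279086/23 ≈ 12134.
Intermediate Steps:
f(U, h) = 5 + 5*U*h (f(U, h) = 5*U*h + 5 = 5 + 5*U*h)
x = 8
d(I, Q) = 8 + I/(-2 + Q) (d(I, Q) = I/(-2 + Q) + 8 = 8 + I/(-2 + Q))
94*(d(2, f(-2, -2)) + 121) = 94*((-16 + 2 + 8*(5 + 5*(-2)*(-2)))/(-2 + (5 + 5*(-2)*(-2))) + 121) = 94*((-16 + 2 + 8*(5 + 20))/(-2 + (5 + 20)) + 121) = 94*((-16 + 2 + 8*25)/(-2 + 25) + 121) = 94*((-16 + 2 + 200)/23 + 121) = 94*((1/23)*186 + 121) = 94*(186/23 + 121) = 94*(2969/23) = 279086/23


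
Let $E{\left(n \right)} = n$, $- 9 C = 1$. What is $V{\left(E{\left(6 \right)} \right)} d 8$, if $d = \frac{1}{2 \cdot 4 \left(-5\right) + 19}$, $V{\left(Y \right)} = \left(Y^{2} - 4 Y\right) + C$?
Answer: $- \frac{856}{189} \approx -4.5291$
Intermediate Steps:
$C = - \frac{1}{9}$ ($C = \left(- \frac{1}{9}\right) 1 = - \frac{1}{9} \approx -0.11111$)
$V{\left(Y \right)} = - \frac{1}{9} + Y^{2} - 4 Y$ ($V{\left(Y \right)} = \left(Y^{2} - 4 Y\right) - \frac{1}{9} = - \frac{1}{9} + Y^{2} - 4 Y$)
$d = - \frac{1}{21}$ ($d = \frac{1}{8 \left(-5\right) + 19} = \frac{1}{-40 + 19} = \frac{1}{-21} = - \frac{1}{21} \approx -0.047619$)
$V{\left(E{\left(6 \right)} \right)} d 8 = \left(- \frac{1}{9} + 6^{2} - 24\right) \left(- \frac{1}{21}\right) 8 = \left(- \frac{1}{9} + 36 - 24\right) \left(- \frac{1}{21}\right) 8 = \frac{107}{9} \left(- \frac{1}{21}\right) 8 = \left(- \frac{107}{189}\right) 8 = - \frac{856}{189}$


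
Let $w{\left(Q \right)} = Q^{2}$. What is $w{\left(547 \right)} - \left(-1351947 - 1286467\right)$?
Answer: $2937623$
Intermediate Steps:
$w{\left(547 \right)} - \left(-1351947 - 1286467\right) = 547^{2} - \left(-1351947 - 1286467\right) = 299209 - -2638414 = 299209 + 2638414 = 2937623$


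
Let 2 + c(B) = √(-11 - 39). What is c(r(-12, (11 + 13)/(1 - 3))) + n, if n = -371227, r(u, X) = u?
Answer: -371229 + 5*I*√2 ≈ -3.7123e+5 + 7.0711*I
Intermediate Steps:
c(B) = -2 + 5*I*√2 (c(B) = -2 + √(-11 - 39) = -2 + √(-50) = -2 + 5*I*√2)
c(r(-12, (11 + 13)/(1 - 3))) + n = (-2 + 5*I*√2) - 371227 = -371229 + 5*I*√2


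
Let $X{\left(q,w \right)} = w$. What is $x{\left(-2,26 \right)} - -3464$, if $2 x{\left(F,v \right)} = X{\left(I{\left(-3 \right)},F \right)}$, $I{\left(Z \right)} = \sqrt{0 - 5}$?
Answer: $3463$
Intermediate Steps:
$I{\left(Z \right)} = i \sqrt{5}$ ($I{\left(Z \right)} = \sqrt{-5} = i \sqrt{5}$)
$x{\left(F,v \right)} = \frac{F}{2}$
$x{\left(-2,26 \right)} - -3464 = \frac{1}{2} \left(-2\right) - -3464 = -1 + 3464 = 3463$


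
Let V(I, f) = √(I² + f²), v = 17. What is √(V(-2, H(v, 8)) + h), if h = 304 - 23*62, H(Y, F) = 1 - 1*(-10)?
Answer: √(-1122 + 5*√5) ≈ 33.329*I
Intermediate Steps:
H(Y, F) = 11 (H(Y, F) = 1 + 10 = 11)
h = -1122 (h = 304 - 1426 = -1122)
√(V(-2, H(v, 8)) + h) = √(√((-2)² + 11²) - 1122) = √(√(4 + 121) - 1122) = √(√125 - 1122) = √(5*√5 - 1122) = √(-1122 + 5*√5)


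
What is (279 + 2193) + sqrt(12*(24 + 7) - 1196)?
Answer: 2472 + 2*I*sqrt(206) ≈ 2472.0 + 28.705*I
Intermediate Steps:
(279 + 2193) + sqrt(12*(24 + 7) - 1196) = 2472 + sqrt(12*31 - 1196) = 2472 + sqrt(372 - 1196) = 2472 + sqrt(-824) = 2472 + 2*I*sqrt(206)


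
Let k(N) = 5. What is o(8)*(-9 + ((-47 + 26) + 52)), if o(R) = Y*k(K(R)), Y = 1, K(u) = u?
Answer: 110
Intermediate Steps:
o(R) = 5 (o(R) = 1*5 = 5)
o(8)*(-9 + ((-47 + 26) + 52)) = 5*(-9 + ((-47 + 26) + 52)) = 5*(-9 + (-21 + 52)) = 5*(-9 + 31) = 5*22 = 110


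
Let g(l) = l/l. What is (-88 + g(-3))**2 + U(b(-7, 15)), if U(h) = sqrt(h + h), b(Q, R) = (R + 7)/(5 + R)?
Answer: 7569 + sqrt(55)/5 ≈ 7570.5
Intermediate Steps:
b(Q, R) = (7 + R)/(5 + R)
g(l) = 1
U(h) = sqrt(2)*sqrt(h) (U(h) = sqrt(2*h) = sqrt(2)*sqrt(h))
(-88 + g(-3))**2 + U(b(-7, 15)) = (-88 + 1)**2 + sqrt(2)*sqrt((7 + 15)/(5 + 15)) = (-87)**2 + sqrt(2)*sqrt(22/20) = 7569 + sqrt(2)*sqrt((1/20)*22) = 7569 + sqrt(2)*sqrt(11/10) = 7569 + sqrt(2)*(sqrt(110)/10) = 7569 + sqrt(55)/5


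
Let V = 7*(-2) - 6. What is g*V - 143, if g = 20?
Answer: -543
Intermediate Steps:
V = -20 (V = -14 - 6 = -20)
g*V - 143 = 20*(-20) - 143 = -400 - 143 = -543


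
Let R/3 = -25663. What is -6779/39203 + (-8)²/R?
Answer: -524417423/3018199767 ≈ -0.17375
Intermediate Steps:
R = -76989 (R = 3*(-25663) = -76989)
-6779/39203 + (-8)²/R = -6779/39203 + (-8)²/(-76989) = -6779*1/39203 + 64*(-1/76989) = -6779/39203 - 64/76989 = -524417423/3018199767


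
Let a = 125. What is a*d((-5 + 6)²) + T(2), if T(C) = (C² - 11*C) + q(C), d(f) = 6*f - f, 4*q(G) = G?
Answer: 1215/2 ≈ 607.50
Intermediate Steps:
q(G) = G/4
d(f) = 5*f
T(C) = C² - 43*C/4 (T(C) = (C² - 11*C) + C/4 = C² - 43*C/4)
a*d((-5 + 6)²) + T(2) = 125*(5*(-5 + 6)²) + (¼)*2*(-43 + 4*2) = 125*(5*1²) + (¼)*2*(-43 + 8) = 125*(5*1) + (¼)*2*(-35) = 125*5 - 35/2 = 625 - 35/2 = 1215/2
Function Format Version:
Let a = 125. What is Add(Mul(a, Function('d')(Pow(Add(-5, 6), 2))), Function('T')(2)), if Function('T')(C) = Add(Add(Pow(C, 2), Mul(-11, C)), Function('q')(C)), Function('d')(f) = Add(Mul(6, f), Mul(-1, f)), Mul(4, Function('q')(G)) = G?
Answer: Rational(1215, 2) ≈ 607.50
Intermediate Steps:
Function('q')(G) = Mul(Rational(1, 4), G)
Function('d')(f) = Mul(5, f)
Function('T')(C) = Add(Pow(C, 2), Mul(Rational(-43, 4), C)) (Function('T')(C) = Add(Add(Pow(C, 2), Mul(-11, C)), Mul(Rational(1, 4), C)) = Add(Pow(C, 2), Mul(Rational(-43, 4), C)))
Add(Mul(a, Function('d')(Pow(Add(-5, 6), 2))), Function('T')(2)) = Add(Mul(125, Mul(5, Pow(Add(-5, 6), 2))), Mul(Rational(1, 4), 2, Add(-43, Mul(4, 2)))) = Add(Mul(125, Mul(5, Pow(1, 2))), Mul(Rational(1, 4), 2, Add(-43, 8))) = Add(Mul(125, Mul(5, 1)), Mul(Rational(1, 4), 2, -35)) = Add(Mul(125, 5), Rational(-35, 2)) = Add(625, Rational(-35, 2)) = Rational(1215, 2)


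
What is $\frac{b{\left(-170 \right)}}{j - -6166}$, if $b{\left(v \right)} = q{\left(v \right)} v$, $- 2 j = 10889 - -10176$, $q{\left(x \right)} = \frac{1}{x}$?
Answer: $- \frac{2}{8733} \approx -0.00022902$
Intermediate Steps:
$j = - \frac{21065}{2}$ ($j = - \frac{10889 - -10176}{2} = - \frac{10889 + 10176}{2} = \left(- \frac{1}{2}\right) 21065 = - \frac{21065}{2} \approx -10533.0$)
$b{\left(v \right)} = 1$ ($b{\left(v \right)} = \frac{v}{v} = 1$)
$\frac{b{\left(-170 \right)}}{j - -6166} = 1 \frac{1}{- \frac{21065}{2} - -6166} = 1 \frac{1}{- \frac{21065}{2} + 6166} = 1 \frac{1}{- \frac{8733}{2}} = 1 \left(- \frac{2}{8733}\right) = - \frac{2}{8733}$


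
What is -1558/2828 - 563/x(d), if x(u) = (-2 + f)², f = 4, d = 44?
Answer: -399599/2828 ≈ -141.30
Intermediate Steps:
x(u) = 4 (x(u) = (-2 + 4)² = 2² = 4)
-1558/2828 - 563/x(d) = -1558/2828 - 563/4 = -1558*1/2828 - 563*¼ = -779/1414 - 563/4 = -399599/2828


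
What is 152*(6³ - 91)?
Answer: 19000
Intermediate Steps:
152*(6³ - 91) = 152*(216 - 91) = 152*125 = 19000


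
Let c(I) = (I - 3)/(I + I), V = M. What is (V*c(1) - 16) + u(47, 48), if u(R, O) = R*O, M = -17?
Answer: 2257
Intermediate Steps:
V = -17
c(I) = (-3 + I)/(2*I) (c(I) = (-3 + I)/((2*I)) = (-3 + I)*(1/(2*I)) = (-3 + I)/(2*I))
u(R, O) = O*R
(V*c(1) - 16) + u(47, 48) = (-17*(-3 + 1)/(2*1) - 16) + 48*47 = (-17*(-2)/2 - 16) + 2256 = (-17*(-1) - 16) + 2256 = (17 - 16) + 2256 = 1 + 2256 = 2257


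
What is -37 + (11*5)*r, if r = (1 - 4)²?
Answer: 458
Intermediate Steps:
r = 9 (r = (-3)² = 9)
-37 + (11*5)*r = -37 + (11*5)*9 = -37 + 55*9 = -37 + 495 = 458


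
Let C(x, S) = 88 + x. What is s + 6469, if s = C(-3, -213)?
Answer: 6554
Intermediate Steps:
s = 85 (s = 88 - 3 = 85)
s + 6469 = 85 + 6469 = 6554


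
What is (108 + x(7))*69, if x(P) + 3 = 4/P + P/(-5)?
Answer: 251574/35 ≈ 7187.8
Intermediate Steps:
x(P) = -3 + 4/P - P/5 (x(P) = -3 + (4/P + P/(-5)) = -3 + (4/P + P*(-⅕)) = -3 + (4/P - P/5) = -3 + 4/P - P/5)
(108 + x(7))*69 = (108 + (-3 + 4/7 - ⅕*7))*69 = (108 + (-3 + 4*(⅐) - 7/5))*69 = (108 + (-3 + 4/7 - 7/5))*69 = (108 - 134/35)*69 = (3646/35)*69 = 251574/35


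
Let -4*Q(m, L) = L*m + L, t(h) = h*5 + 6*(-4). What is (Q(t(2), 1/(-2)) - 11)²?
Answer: 10201/64 ≈ 159.39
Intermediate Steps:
t(h) = -24 + 5*h (t(h) = 5*h - 24 = -24 + 5*h)
Q(m, L) = -L/4 - L*m/4 (Q(m, L) = -(L*m + L)/4 = -(L + L*m)/4 = -L/4 - L*m/4)
(Q(t(2), 1/(-2)) - 11)² = (-¼*(1 + (-24 + 5*2))/(-2) - 11)² = (-¼*(-½)*(1 + (-24 + 10)) - 11)² = (-¼*(-½)*(1 - 14) - 11)² = (-¼*(-½)*(-13) - 11)² = (-13/8 - 11)² = (-101/8)² = 10201/64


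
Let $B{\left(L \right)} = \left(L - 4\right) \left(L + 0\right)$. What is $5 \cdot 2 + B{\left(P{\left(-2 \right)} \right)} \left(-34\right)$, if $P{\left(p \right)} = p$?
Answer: $-398$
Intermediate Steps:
$B{\left(L \right)} = L \left(-4 + L\right)$ ($B{\left(L \right)} = \left(-4 + L\right) L = L \left(-4 + L\right)$)
$5 \cdot 2 + B{\left(P{\left(-2 \right)} \right)} \left(-34\right) = 5 \cdot 2 + - 2 \left(-4 - 2\right) \left(-34\right) = 10 + \left(-2\right) \left(-6\right) \left(-34\right) = 10 + 12 \left(-34\right) = 10 - 408 = -398$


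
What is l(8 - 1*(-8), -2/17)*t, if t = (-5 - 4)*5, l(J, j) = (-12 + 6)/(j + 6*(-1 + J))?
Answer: 2295/764 ≈ 3.0039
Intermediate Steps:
l(J, j) = -6/(-6 + j + 6*J) (l(J, j) = -6/(j + (-6 + 6*J)) = -6/(-6 + j + 6*J))
t = -45 (t = -9*5 = -45)
l(8 - 1*(-8), -2/17)*t = -6/(-6 - 2/17 + 6*(8 - 1*(-8)))*(-45) = -6/(-6 - 2*1/17 + 6*(8 + 8))*(-45) = -6/(-6 - 2/17 + 6*16)*(-45) = -6/(-6 - 2/17 + 96)*(-45) = -6/1528/17*(-45) = -6*17/1528*(-45) = -51/764*(-45) = 2295/764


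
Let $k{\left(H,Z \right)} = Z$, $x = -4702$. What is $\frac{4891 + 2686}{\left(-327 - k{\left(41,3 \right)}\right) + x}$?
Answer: $- \frac{7577}{5032} \approx -1.5058$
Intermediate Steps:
$\frac{4891 + 2686}{\left(-327 - k{\left(41,3 \right)}\right) + x} = \frac{4891 + 2686}{\left(-327 - 3\right) - 4702} = \frac{7577}{\left(-327 - 3\right) - 4702} = \frac{7577}{-330 - 4702} = \frac{7577}{-5032} = 7577 \left(- \frac{1}{5032}\right) = - \frac{7577}{5032}$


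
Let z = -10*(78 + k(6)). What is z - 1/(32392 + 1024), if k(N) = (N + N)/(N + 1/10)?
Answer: -1630032541/2038376 ≈ -799.67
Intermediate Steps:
k(N) = 2*N/(⅒ + N) (k(N) = (2*N)/(N + ⅒) = (2*N)/(⅒ + N) = 2*N/(⅒ + N))
z = -48780/61 (z = -10*(78 + 20*6/(1 + 10*6)) = -10*(78 + 20*6/(1 + 60)) = -10*(78 + 20*6/61) = -10*(78 + 20*6*(1/61)) = -10*(78 + 120/61) = -10*4878/61 = -48780/61 ≈ -799.67)
z - 1/(32392 + 1024) = -48780/61 - 1/(32392 + 1024) = -48780/61 - 1/33416 = -1630032541/2038376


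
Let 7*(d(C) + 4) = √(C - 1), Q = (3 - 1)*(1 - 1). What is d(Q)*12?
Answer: -48 + 12*I/7 ≈ -48.0 + 1.7143*I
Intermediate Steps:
Q = 0 (Q = 2*0 = 0)
d(C) = -4 + √(-1 + C)/7 (d(C) = -4 + √(C - 1)/7 = -4 + √(-1 + C)/7)
d(Q)*12 = (-4 + √(-1 + 0)/7)*12 = (-4 + √(-1)/7)*12 = (-4 + I/7)*12 = -48 + 12*I/7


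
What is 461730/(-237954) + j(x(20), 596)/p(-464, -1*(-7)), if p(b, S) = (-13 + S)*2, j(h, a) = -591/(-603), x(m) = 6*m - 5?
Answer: -193428283/95657508 ≈ -2.0221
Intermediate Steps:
x(m) = -5 + 6*m
j(h, a) = 197/201 (j(h, a) = -591*(-1/603) = 197/201)
p(b, S) = -26 + 2*S
461730/(-237954) + j(x(20), 596)/p(-464, -1*(-7)) = 461730/(-237954) + 197/(201*(-26 + 2*(-1*(-7)))) = 461730*(-1/237954) + 197/(201*(-26 + 2*7)) = -76955/39659 + 197/(201*(-26 + 14)) = -76955/39659 + (197/201)/(-12) = -76955/39659 + (197/201)*(-1/12) = -76955/39659 - 197/2412 = -193428283/95657508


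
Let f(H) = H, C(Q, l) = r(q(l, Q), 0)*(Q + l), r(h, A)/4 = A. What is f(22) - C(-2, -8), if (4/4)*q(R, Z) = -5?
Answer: 22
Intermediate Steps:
q(R, Z) = -5
r(h, A) = 4*A
C(Q, l) = 0 (C(Q, l) = (4*0)*(Q + l) = 0*(Q + l) = 0)
f(22) - C(-2, -8) = 22 - 1*0 = 22 + 0 = 22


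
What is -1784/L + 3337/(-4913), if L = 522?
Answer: -5253353/1282293 ≈ -4.0968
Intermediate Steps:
-1784/L + 3337/(-4913) = -1784/522 + 3337/(-4913) = -1784*1/522 + 3337*(-1/4913) = -892/261 - 3337/4913 = -5253353/1282293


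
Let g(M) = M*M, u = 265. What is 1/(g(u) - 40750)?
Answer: 1/29475 ≈ 3.3927e-5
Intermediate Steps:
g(M) = M**2
1/(g(u) - 40750) = 1/(265**2 - 40750) = 1/(70225 - 40750) = 1/29475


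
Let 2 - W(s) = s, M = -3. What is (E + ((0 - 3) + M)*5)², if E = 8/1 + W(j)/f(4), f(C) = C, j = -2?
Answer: 441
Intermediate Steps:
W(s) = 2 - s
E = 9 (E = 8/1 + (2 - 1*(-2))/4 = 8*1 + (2 + 2)*(¼) = 8 + 4*(¼) = 8 + 1 = 9)
(E + ((0 - 3) + M)*5)² = (9 + ((0 - 3) - 3)*5)² = (9 + (-3 - 3)*5)² = (9 - 6*5)² = (9 - 30)² = (-21)² = 441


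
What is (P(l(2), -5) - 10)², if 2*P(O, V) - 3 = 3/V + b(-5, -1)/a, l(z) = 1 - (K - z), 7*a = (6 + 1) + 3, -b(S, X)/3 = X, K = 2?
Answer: 961/16 ≈ 60.063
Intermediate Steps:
b(S, X) = -3*X
a = 10/7 (a = ((6 + 1) + 3)/7 = (7 + 3)/7 = (⅐)*10 = 10/7 ≈ 1.4286)
l(z) = -1 + z (l(z) = 1 - (2 - z) = 1 + (-2 + z) = -1 + z)
P(O, V) = 51/20 + 3/(2*V) (P(O, V) = 3/2 + (3/V + (-3*(-1))/(10/7))/2 = 3/2 + (3/V + 3*(7/10))/2 = 3/2 + (3/V + 21/10)/2 = 3/2 + (21/10 + 3/V)/2 = 3/2 + (21/20 + 3/(2*V)) = 51/20 + 3/(2*V))
(P(l(2), -5) - 10)² = ((3/20)*(10 + 17*(-5))/(-5) - 10)² = ((3/20)*(-⅕)*(10 - 85) - 10)² = ((3/20)*(-⅕)*(-75) - 10)² = (9/4 - 10)² = (-31/4)² = 961/16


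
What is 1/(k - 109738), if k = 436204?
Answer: 1/326466 ≈ 3.0631e-6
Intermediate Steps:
1/(k - 109738) = 1/(436204 - 109738) = 1/326466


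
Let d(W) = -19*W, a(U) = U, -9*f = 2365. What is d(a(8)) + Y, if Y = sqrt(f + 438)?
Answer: -152 + sqrt(1577)/3 ≈ -138.76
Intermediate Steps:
f = -2365/9 (f = -1/9*2365 = -2365/9 ≈ -262.78)
Y = sqrt(1577)/3 (Y = sqrt(-2365/9 + 438) = sqrt(1577/9) = sqrt(1577)/3 ≈ 13.237)
d(a(8)) + Y = -19*8 + sqrt(1577)/3 = -152 + sqrt(1577)/3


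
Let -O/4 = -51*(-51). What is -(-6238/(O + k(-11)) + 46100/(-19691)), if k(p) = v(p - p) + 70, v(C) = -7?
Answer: 353887642/203624631 ≈ 1.7379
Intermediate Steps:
k(p) = 63 (k(p) = -7 + 70 = 63)
O = -10404 (O = -(-204)*(-51) = -4*2601 = -10404)
-(-6238/(O + k(-11)) + 46100/(-19691)) = -(-6238/(-10404 + 63) + 46100/(-19691)) = -(-6238/(-10341) + 46100*(-1/19691)) = -(-6238*(-1/10341) - 46100/19691) = -(6238/10341 - 46100/19691) = -1*(-353887642/203624631) = 353887642/203624631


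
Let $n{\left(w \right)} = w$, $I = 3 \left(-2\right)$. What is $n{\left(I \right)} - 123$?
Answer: $-129$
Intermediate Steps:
$I = -6$
$n{\left(I \right)} - 123 = -6 - 123 = -129$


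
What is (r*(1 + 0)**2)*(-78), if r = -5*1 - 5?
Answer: 780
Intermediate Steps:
r = -10 (r = -5 - 5 = -10)
(r*(1 + 0)**2)*(-78) = -10*(1 + 0)**2*(-78) = -10*1**2*(-78) = -10*1*(-78) = -10*(-78) = 780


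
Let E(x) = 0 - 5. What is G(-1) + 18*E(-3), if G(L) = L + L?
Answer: -92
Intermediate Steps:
E(x) = -5
G(L) = 2*L
G(-1) + 18*E(-3) = 2*(-1) + 18*(-5) = -2 - 90 = -92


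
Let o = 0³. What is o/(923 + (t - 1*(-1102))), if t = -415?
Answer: 0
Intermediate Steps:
o = 0
o/(923 + (t - 1*(-1102))) = 0/(923 + (-415 - 1*(-1102))) = 0/(923 + (-415 + 1102)) = 0/(923 + 687) = 0/1610 = (1/1610)*0 = 0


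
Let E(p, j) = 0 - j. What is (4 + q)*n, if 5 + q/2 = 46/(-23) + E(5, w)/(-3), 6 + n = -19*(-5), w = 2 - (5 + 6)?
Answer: -1424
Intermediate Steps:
w = -9 (w = 2 - 1*11 = 2 - 11 = -9)
E(p, j) = -j
n = 89 (n = -6 - 19*(-5) = -6 + 95 = 89)
q = -20 (q = -10 + 2*(46/(-23) - 1*(-9)/(-3)) = -10 + 2*(46*(-1/23) + 9*(-⅓)) = -10 + 2*(-2 - 3) = -10 + 2*(-5) = -10 - 10 = -20)
(4 + q)*n = (4 - 20)*89 = -16*89 = -1424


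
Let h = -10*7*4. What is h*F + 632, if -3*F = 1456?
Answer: 409576/3 ≈ 1.3653e+5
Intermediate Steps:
F = -1456/3 (F = -⅓*1456 = -1456/3 ≈ -485.33)
h = -280 (h = -70*4 = -280)
h*F + 632 = -280*(-1456/3) + 632 = 407680/3 + 632 = 409576/3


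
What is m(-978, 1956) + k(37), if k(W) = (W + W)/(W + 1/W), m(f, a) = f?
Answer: -668561/685 ≈ -976.00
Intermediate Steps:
k(W) = 2*W/(W + 1/W) (k(W) = (2*W)/(W + 1/W) = 2*W/(W + 1/W))
m(-978, 1956) + k(37) = -978 + 2*37²/(1 + 37²) = -978 + 2*1369/(1 + 1369) = -978 + 2*1369/1370 = -978 + 2*1369*(1/1370) = -978 + 1369/685 = -668561/685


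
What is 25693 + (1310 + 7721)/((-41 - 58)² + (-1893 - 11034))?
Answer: 80307287/3126 ≈ 25690.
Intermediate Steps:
25693 + (1310 + 7721)/((-41 - 58)² + (-1893 - 11034)) = 25693 + 9031/((-99)² - 12927) = 25693 + 9031/(9801 - 12927) = 25693 + 9031/(-3126) = 25693 + 9031*(-1/3126) = 25693 - 9031/3126 = 80307287/3126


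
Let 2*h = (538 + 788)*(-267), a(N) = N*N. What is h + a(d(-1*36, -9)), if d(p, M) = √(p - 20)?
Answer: -177077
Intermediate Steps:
d(p, M) = √(-20 + p)
a(N) = N²
h = -177021 (h = ((538 + 788)*(-267))/2 = (1326*(-267))/2 = (½)*(-354042) = -177021)
h + a(d(-1*36, -9)) = -177021 + (√(-20 - 1*36))² = -177021 + (√(-20 - 36))² = -177021 + (√(-56))² = -177021 + (2*I*√14)² = -177021 - 56 = -177077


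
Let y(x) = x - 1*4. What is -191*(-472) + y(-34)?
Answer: 90114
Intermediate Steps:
y(x) = -4 + x (y(x) = x - 4 = -4 + x)
-191*(-472) + y(-34) = -191*(-472) + (-4 - 34) = 90152 - 38 = 90114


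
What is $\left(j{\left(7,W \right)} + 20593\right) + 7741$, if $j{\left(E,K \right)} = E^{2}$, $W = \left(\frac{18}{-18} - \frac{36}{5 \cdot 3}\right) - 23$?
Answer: $28383$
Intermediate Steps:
$W = - \frac{132}{5}$ ($W = \left(18 \left(- \frac{1}{18}\right) - \frac{36}{15}\right) - 23 = \left(-1 - \frac{12}{5}\right) - 23 = - \frac{17}{5} - 23 = - \frac{132}{5} \approx -26.4$)
$\left(j{\left(7,W \right)} + 20593\right) + 7741 = \left(7^{2} + 20593\right) + 7741 = \left(49 + 20593\right) + 7741 = 20642 + 7741 = 28383$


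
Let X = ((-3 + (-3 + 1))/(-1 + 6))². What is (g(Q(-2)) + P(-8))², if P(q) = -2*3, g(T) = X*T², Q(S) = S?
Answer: 4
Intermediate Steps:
X = 1 (X = ((-3 - 2)/5)² = (-5*⅕)² = (-1)² = 1)
g(T) = T² (g(T) = 1*T² = T²)
P(q) = -6
(g(Q(-2)) + P(-8))² = ((-2)² - 6)² = (4 - 6)² = (-2)² = 4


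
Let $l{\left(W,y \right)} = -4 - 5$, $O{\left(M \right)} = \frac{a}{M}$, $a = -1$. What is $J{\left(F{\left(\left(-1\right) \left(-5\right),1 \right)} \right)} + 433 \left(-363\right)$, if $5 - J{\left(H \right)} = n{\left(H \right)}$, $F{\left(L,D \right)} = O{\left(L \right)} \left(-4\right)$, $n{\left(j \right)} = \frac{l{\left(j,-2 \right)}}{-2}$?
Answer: $- \frac{314357}{2} \approx -1.5718 \cdot 10^{5}$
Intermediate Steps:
$O{\left(M \right)} = - \frac{1}{M}$
$l{\left(W,y \right)} = -9$ ($l{\left(W,y \right)} = -4 - 5 = -9$)
$n{\left(j \right)} = \frac{9}{2}$ ($n{\left(j \right)} = - \frac{9}{-2} = \left(-9\right) \left(- \frac{1}{2}\right) = \frac{9}{2}$)
$F{\left(L,D \right)} = \frac{4}{L}$ ($F{\left(L,D \right)} = - \frac{1}{L} \left(-4\right) = \frac{4}{L}$)
$J{\left(H \right)} = \frac{1}{2}$ ($J{\left(H \right)} = 5 - \frac{9}{2} = \frac{1}{2}$)
$J{\left(F{\left(\left(-1\right) \left(-5\right),1 \right)} \right)} + 433 \left(-363\right) = \frac{1}{2} + 433 \left(-363\right) = \frac{1}{2} - 157179 = - \frac{314357}{2}$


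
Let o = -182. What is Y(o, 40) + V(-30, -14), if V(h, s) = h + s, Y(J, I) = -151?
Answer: -195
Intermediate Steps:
Y(o, 40) + V(-30, -14) = -151 + (-30 - 14) = -151 - 44 = -195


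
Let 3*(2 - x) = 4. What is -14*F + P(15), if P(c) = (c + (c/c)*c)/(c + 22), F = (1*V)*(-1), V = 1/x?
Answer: 807/37 ≈ 21.811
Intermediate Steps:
x = ⅔ (x = 2 - ⅓*4 = 2 - 4/3 = ⅔ ≈ 0.66667)
V = 3/2 (V = 1/(⅔) = 3/2 ≈ 1.5000)
F = -3/2 (F = (1*(3/2))*(-1) = (3/2)*(-1) = -3/2 ≈ -1.5000)
P(c) = 2*c/(22 + c) (P(c) = (c + 1*c)/(22 + c) = (c + c)/(22 + c) = (2*c)/(22 + c) = 2*c/(22 + c))
-14*F + P(15) = -14*(-3/2) + 2*15/(22 + 15) = 21 + 2*15/37 = 21 + 2*15*(1/37) = 21 + 30/37 = 807/37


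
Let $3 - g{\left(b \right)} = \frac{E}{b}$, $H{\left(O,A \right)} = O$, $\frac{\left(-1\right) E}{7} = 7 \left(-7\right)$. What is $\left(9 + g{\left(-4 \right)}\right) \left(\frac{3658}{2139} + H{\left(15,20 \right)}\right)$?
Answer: $\frac{19601}{12} \approx 1633.4$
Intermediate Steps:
$E = 343$ ($E = - 7 \cdot 7 \left(-7\right) = \left(-7\right) \left(-49\right) = 343$)
$g{\left(b \right)} = 3 - \frac{343}{b}$
$\left(9 + g{\left(-4 \right)}\right) \left(\frac{3658}{2139} + H{\left(15,20 \right)}\right) = \left(9 - \left(-3 + \frac{343}{-4}\right)\right) \left(\frac{3658}{2139} + 15\right) = \left(9 + \left(3 - - \frac{343}{4}\right)\right) \left(3658 \cdot \frac{1}{2139} + 15\right) = \left(9 + \left(3 + \frac{343}{4}\right)\right) \left(\frac{118}{69} + 15\right) = \left(9 + \frac{355}{4}\right) \frac{1153}{69} = \frac{391}{4} \cdot \frac{1153}{69} = \frac{19601}{12}$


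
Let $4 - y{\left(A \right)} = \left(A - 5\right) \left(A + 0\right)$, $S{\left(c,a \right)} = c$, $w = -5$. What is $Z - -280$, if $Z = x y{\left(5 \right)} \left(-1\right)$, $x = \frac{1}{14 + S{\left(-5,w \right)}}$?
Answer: $\frac{2516}{9} \approx 279.56$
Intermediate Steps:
$y{\left(A \right)} = 4 - A \left(-5 + A\right)$ ($y{\left(A \right)} = 4 - \left(A - 5\right) \left(A + 0\right) = 4 - \left(-5 + A\right) A = 4 - A \left(-5 + A\right)$)
$x = \frac{1}{9}$ ($x = \frac{1}{14 - 5} = \frac{1}{9} \approx 0.11111$)
$Z = - \frac{4}{9}$ ($Z = \frac{4 - 5^{2} + 5 \cdot 5}{9} \left(-1\right) = \frac{4 - 25 + 25}{9} \left(-1\right) = \frac{1}{9} \cdot 4 \left(-1\right) = \frac{4}{9} \left(-1\right) = - \frac{4}{9} \approx -0.44444$)
$Z - -280 = - \frac{4}{9} - -280 = - \frac{4}{9} + 280 = \frac{2516}{9}$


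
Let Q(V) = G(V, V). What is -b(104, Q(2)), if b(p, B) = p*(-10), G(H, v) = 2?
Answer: 1040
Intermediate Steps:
Q(V) = 2
b(p, B) = -10*p
-b(104, Q(2)) = -(-10)*104 = -1*(-1040) = 1040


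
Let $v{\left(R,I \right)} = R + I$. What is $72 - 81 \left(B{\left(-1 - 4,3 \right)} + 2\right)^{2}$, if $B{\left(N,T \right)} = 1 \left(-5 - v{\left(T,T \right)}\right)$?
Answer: $-6489$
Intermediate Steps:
$v{\left(R,I \right)} = I + R$
$B{\left(N,T \right)} = -5 - 2 T$ ($B{\left(N,T \right)} = 1 \left(-5 - \left(T + T\right)\right) = 1 \left(-5 - 2 T\right) = -5 - 2 T$)
$72 - 81 \left(B{\left(-1 - 4,3 \right)} + 2\right)^{2} = 72 - 81 \left(\left(-5 - 6\right) + 2\right)^{2} = 72 - 81 \left(-11 + 2\right)^{2} = 72 - 81 \left(-9\right)^{2} = 72 - 6561 = -6489$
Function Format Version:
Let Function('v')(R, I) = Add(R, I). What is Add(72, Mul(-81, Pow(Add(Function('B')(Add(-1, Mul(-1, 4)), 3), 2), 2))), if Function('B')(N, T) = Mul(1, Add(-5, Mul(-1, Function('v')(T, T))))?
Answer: -6489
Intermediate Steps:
Function('v')(R, I) = Add(I, R)
Function('B')(N, T) = Add(-5, Mul(-2, T)) (Function('B')(N, T) = Mul(1, Add(-5, Mul(-1, Add(T, T)))) = Mul(1, Add(-5, Mul(-1, Mul(2, T)))) = Mul(1, Add(-5, Mul(-2, T))) = Add(-5, Mul(-2, T)))
Add(72, Mul(-81, Pow(Add(Function('B')(Add(-1, Mul(-1, 4)), 3), 2), 2))) = Add(72, Mul(-81, Pow(Add(Add(-5, Mul(-2, 3)), 2), 2))) = Add(72, Mul(-81, Pow(Add(Add(-5, -6), 2), 2))) = Add(72, Mul(-81, Pow(Add(-11, 2), 2))) = Add(72, Mul(-81, Pow(-9, 2))) = Add(72, Mul(-81, 81)) = Add(72, -6561) = -6489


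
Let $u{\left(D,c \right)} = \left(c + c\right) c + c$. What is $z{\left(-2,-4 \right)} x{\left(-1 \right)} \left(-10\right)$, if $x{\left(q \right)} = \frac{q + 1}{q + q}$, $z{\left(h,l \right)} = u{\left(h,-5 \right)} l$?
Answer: $0$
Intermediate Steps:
$u{\left(D,c \right)} = c + 2 c^{2}$ ($u{\left(D,c \right)} = 2 c c + c = 2 c^{2} + c = c + 2 c^{2}$)
$z{\left(h,l \right)} = 45 l$ ($z{\left(h,l \right)} = - 5 \left(1 + 2 \left(-5\right)\right) l = - 5 \left(1 - 10\right) l = \left(-5\right) \left(-9\right) l = 45 l$)
$x{\left(q \right)} = \frac{1 + q}{2 q}$
$z{\left(-2,-4 \right)} x{\left(-1 \right)} \left(-10\right) = 45 \left(-4\right) \frac{1 - 1}{2 \left(-1\right)} \left(-10\right) = - 180 \cdot \frac{1}{2} \left(-1\right) 0 \left(-10\right) = \left(-180\right) 0 \left(-10\right) = 0 \left(-10\right) = 0$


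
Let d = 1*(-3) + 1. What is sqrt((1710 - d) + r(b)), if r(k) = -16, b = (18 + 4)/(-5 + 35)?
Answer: 4*sqrt(106) ≈ 41.182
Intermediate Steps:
b = 11/15 (b = 22/30 = 22*(1/30) = 11/15 ≈ 0.73333)
d = -2 (d = -3 + 1 = -2)
sqrt((1710 - d) + r(b)) = sqrt((1710 - 1*(-2)) - 16) = sqrt((1710 + 2) - 16) = sqrt(1712 - 16) = sqrt(1696) = 4*sqrt(106)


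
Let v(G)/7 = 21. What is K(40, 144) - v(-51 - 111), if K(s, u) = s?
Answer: -107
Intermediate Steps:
v(G) = 147 (v(G) = 7*21 = 147)
K(40, 144) - v(-51 - 111) = 40 - 1*147 = 40 - 147 = -107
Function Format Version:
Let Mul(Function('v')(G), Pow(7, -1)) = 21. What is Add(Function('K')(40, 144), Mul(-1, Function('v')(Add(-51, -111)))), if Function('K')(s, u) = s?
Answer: -107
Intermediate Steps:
Function('v')(G) = 147 (Function('v')(G) = Mul(7, 21) = 147)
Add(Function('K')(40, 144), Mul(-1, Function('v')(Add(-51, -111)))) = Add(40, Mul(-1, 147)) = Add(40, -147) = -107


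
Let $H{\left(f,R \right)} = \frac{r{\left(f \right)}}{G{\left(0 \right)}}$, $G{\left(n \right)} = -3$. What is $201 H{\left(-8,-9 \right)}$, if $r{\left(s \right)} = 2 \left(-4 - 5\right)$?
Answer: $1206$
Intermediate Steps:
$r{\left(s \right)} = -18$ ($r{\left(s \right)} = 2 \left(-9\right) = -18$)
$H{\left(f,R \right)} = 6$ ($H{\left(f,R \right)} = - \frac{18}{-3} = \left(-18\right) \left(- \frac{1}{3}\right) = 6$)
$201 H{\left(-8,-9 \right)} = 201 \cdot 6 = 1206$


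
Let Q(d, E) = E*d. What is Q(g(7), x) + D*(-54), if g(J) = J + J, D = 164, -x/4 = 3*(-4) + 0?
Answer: -8184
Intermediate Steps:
x = 48 (x = -4*(3*(-4) + 0) = -4*(-12 + 0) = -4*(-12) = 48)
g(J) = 2*J
Q(g(7), x) + D*(-54) = 48*(2*7) + 164*(-54) = 48*14 - 8856 = 672 - 8856 = -8184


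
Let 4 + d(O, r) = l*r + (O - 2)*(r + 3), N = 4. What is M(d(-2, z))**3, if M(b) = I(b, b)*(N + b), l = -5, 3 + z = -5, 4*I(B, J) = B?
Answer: 592704000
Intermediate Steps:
I(B, J) = B/4
z = -8 (z = -3 - 5 = -8)
d(O, r) = -4 - 5*r + (-2 + O)*(3 + r) (d(O, r) = -4 + (-5*r + (O - 2)*(r + 3)) = -4 + (-5*r + (-2 + O)*(3 + r)) = -4 - 5*r + (-2 + O)*(3 + r))
M(b) = b*(4 + b)/4 (M(b) = (b/4)*(4 + b) = b*(4 + b)/4)
M(d(-2, z))**3 = ((-10 - 7*(-8) + 3*(-2) - 2*(-8))*(4 + (-10 - 7*(-8) + 3*(-2) - 2*(-8)))/4)**3 = ((-10 + 56 - 6 + 16)*(4 + (-10 + 56 - 6 + 16))/4)**3 = ((1/4)*56*(4 + 56))**3 = ((1/4)*56*60)**3 = 840**3 = 592704000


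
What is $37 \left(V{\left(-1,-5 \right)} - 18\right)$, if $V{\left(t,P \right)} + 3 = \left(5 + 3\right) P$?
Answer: $-2257$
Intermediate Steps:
$V{\left(t,P \right)} = -3 + 8 P$ ($V{\left(t,P \right)} = -3 + \left(5 + 3\right) P = -3 + 8 P$)
$37 \left(V{\left(-1,-5 \right)} - 18\right) = 37 \left(\left(-3 + 8 \left(-5\right)\right) - 18\right) = 37 \left(\left(-3 - 40\right) - 18\right) = 37 \left(-43 - 18\right) = 37 \left(-61\right) = -2257$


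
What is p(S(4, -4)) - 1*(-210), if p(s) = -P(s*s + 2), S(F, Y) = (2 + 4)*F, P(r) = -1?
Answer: 211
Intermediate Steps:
S(F, Y) = 6*F
p(s) = 1 (p(s) = -1*(-1) = 1)
p(S(4, -4)) - 1*(-210) = 1 - 1*(-210) = 1 + 210 = 211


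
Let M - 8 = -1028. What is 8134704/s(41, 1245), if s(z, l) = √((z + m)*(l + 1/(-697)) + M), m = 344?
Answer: 2033676*√2323646054/8334455 ≈ 11762.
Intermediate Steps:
M = -1020 (M = 8 - 1028 = -1020)
s(z, l) = √(-1020 + (344 + z)*(-1/697 + l)) (s(z, l) = √((z + 344)*(l + 1/(-697)) - 1020) = √((344 + z)*(l - 1/697) - 1020) = √((344 + z)*(-1/697 + l) - 1020) = √(-1020 + (344 + z)*(-1/697 + l)))
8134704/s(41, 1245) = 8134704/((√(-495764948 - 697*41 + 167118296*1245 + 485809*1245*41)/697)) = 8134704/((√(-495764948 - 28577 + 208062278520 + 24798120405)/697)) = 8134704/((√232364605400/697)) = 8134704/(((10*√2323646054)/697)) = 8134704/((10*√2323646054/697)) = 8134704*(√2323646054/33337820) = 2033676*√2323646054/8334455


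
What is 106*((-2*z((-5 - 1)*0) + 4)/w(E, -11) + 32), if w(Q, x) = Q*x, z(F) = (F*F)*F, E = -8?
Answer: 37365/11 ≈ 3396.8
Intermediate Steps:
z(F) = F³ (z(F) = F²*F = F³)
106*((-2*z((-5 - 1)*0) + 4)/w(E, -11) + 32) = 106*((-2*((-5 - 1)*0)³ + 4)/((-8*(-11))) + 32) = 106*((-2*(-6*0)³ + 4)/88 + 32) = 106*((-2*0³ + 4)*(1/88) + 32) = 106*((-2*0 + 4)*(1/88) + 32) = 106*((0 + 4)*(1/88) + 32) = 106*(4*(1/88) + 32) = 106*(1/22 + 32) = 106*(705/22) = 37365/11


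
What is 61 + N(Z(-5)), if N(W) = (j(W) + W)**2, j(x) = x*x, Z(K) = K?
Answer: 461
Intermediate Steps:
j(x) = x**2
N(W) = (W + W**2)**2 (N(W) = (W**2 + W)**2 = (W + W**2)**2)
61 + N(Z(-5)) = 61 + (-5)**2*(1 - 5)**2 = 61 + 25*(-4)**2 = 61 + 25*16 = 61 + 400 = 461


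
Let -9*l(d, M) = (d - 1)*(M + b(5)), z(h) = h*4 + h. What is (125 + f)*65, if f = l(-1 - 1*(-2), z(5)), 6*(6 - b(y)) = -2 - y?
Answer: 8125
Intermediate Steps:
b(y) = 19/3 + y/6 (b(y) = 6 - (-2 - y)/6 = 6 + (⅓ + y/6) = 19/3 + y/6)
z(h) = 5*h (z(h) = 4*h + h = 5*h)
l(d, M) = -(-1 + d)*(43/6 + M)/9 (l(d, M) = -(d - 1)*(M + (19/3 + (⅙)*5))/9 = -(-1 + d)*(M + (19/3 + ⅚))/9 = -(-1 + d)*(M + 43/6)/9 = -(-1 + d)*(43/6 + M)/9)
f = 0 (f = 43/54 - 43*(-1 - 1*(-2))/54 + (5*5)/9 - 5*5*(-1 - 1*(-2))/9 = 43/54 - 43*(-1 + 2)/54 + (⅑)*25 - ⅑*25*(-1 + 2) = 43/54 - 43/54*1 + 25/9 - ⅑*25*1 = 43/54 - 43/54 + 25/9 - 25/9 = 0)
(125 + f)*65 = (125 + 0)*65 = 125*65 = 8125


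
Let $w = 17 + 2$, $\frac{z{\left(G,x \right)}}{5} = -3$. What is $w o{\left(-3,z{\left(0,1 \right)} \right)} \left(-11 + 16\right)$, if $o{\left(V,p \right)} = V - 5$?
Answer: $-760$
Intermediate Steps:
$z{\left(G,x \right)} = -15$ ($z{\left(G,x \right)} = 5 \left(-3\right) = -15$)
$o{\left(V,p \right)} = -5 + V$
$w = 19$
$w o{\left(-3,z{\left(0,1 \right)} \right)} \left(-11 + 16\right) = 19 \left(-5 - 3\right) \left(-11 + 16\right) = 19 \left(-8\right) 5 = \left(-152\right) 5 = -760$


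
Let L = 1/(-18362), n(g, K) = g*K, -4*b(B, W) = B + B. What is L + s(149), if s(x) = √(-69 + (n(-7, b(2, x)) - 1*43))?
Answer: -1/18362 + I*√105 ≈ -5.446e-5 + 10.247*I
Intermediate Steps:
b(B, W) = -B/2 (b(B, W) = -(B + B)/4 = -B/2)
n(g, K) = K*g
L = -1/18362 ≈ -5.4460e-5
s(x) = I*√105 (s(x) = √(-69 + (-½*2*(-7) - 1*43)) = √(-69 + (-1*(-7) - 43)) = √(-69 + (7 - 43)) = √(-69 - 36) = √(-105) = I*√105)
L + s(149) = -1/18362 + I*√105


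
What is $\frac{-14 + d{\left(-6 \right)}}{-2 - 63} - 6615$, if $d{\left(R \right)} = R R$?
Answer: $- \frac{429997}{65} \approx -6615.3$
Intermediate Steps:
$d{\left(R \right)} = R^{2}$
$\frac{-14 + d{\left(-6 \right)}}{-2 - 63} - 6615 = \frac{-14 + \left(-6\right)^{2}}{-2 - 63} - 6615 = \frac{-14 + 36}{-65} - 6615 = 22 \left(- \frac{1}{65}\right) - 6615 = - \frac{22}{65} - 6615 = - \frac{429997}{65}$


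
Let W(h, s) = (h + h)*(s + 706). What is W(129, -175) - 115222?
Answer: 21776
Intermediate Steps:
W(h, s) = 2*h*(706 + s) (W(h, s) = (2*h)*(706 + s) = 2*h*(706 + s))
W(129, -175) - 115222 = 2*129*(706 - 175) - 115222 = 2*129*531 - 115222 = 136998 - 115222 = 21776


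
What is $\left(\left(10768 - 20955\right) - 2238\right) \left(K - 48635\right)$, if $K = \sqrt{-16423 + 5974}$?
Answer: $604289875 - 111825 i \sqrt{129} \approx 6.0429 \cdot 10^{8} - 1.2701 \cdot 10^{6} i$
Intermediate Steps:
$K = 9 i \sqrt{129}$ ($K = \sqrt{-10449} = 9 i \sqrt{129} \approx 102.22 i$)
$\left(\left(10768 - 20955\right) - 2238\right) \left(K - 48635\right) = \left(\left(10768 - 20955\right) - 2238\right) \left(9 i \sqrt{129} - 48635\right) = \left(\left(10768 - 20955\right) - 2238\right) \left(-48635 + 9 i \sqrt{129}\right) = \left(-10187 - 2238\right) \left(-48635 + 9 i \sqrt{129}\right) = - 12425 \left(-48635 + 9 i \sqrt{129}\right) = 604289875 - 111825 i \sqrt{129}$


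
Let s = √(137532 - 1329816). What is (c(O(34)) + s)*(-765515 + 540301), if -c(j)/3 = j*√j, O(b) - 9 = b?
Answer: 29052606*√43 - 1351284*I*√33119 ≈ 1.9051e+8 - 2.4592e+8*I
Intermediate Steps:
O(b) = 9 + b
c(j) = -3*j^(3/2) (c(j) = -3*j*√j = -3*j^(3/2))
s = 6*I*√33119 (s = √(-1192284) = 6*I*√33119 ≈ 1091.9*I)
(c(O(34)) + s)*(-765515 + 540301) = (-3*(9 + 34)^(3/2) + 6*I*√33119)*(-765515 + 540301) = (-129*√43 + 6*I*√33119)*(-225214) = 29052606*√43 - 1351284*I*√33119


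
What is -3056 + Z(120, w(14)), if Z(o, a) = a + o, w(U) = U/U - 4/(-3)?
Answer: -8801/3 ≈ -2933.7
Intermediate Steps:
w(U) = 7/3 (w(U) = 1 - 4*(-⅓) = 1 + 4/3 = 7/3)
-3056 + Z(120, w(14)) = -3056 + (7/3 + 120) = -3056 + 367/3 = -8801/3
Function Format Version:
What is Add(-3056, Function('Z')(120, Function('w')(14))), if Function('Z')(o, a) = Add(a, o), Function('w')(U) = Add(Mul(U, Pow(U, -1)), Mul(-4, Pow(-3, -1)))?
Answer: Rational(-8801, 3) ≈ -2933.7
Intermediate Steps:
Function('w')(U) = Rational(7, 3) (Function('w')(U) = Add(1, Mul(-4, Rational(-1, 3))) = Add(1, Rational(4, 3)) = Rational(7, 3))
Add(-3056, Function('Z')(120, Function('w')(14))) = Add(-3056, Add(Rational(7, 3), 120)) = Add(-3056, Rational(367, 3)) = Rational(-8801, 3)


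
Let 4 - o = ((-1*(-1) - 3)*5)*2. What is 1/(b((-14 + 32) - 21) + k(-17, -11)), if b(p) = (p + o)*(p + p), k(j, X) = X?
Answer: -1/137 ≈ -0.0072993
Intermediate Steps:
o = 24 (o = 4 - (-1*(-1) - 3)*5*2 = 4 - (1 - 3)*5*2 = 4 - (-2*5)*2 = 4 - (-10)*2 = 4 - 1*(-20) = 4 + 20 = 24)
b(p) = 2*p*(24 + p) (b(p) = (p + 24)*(p + p) = (24 + p)*(2*p) = 2*p*(24 + p))
1/(b((-14 + 32) - 21) + k(-17, -11)) = 1/(2*((-14 + 32) - 21)*(24 + ((-14 + 32) - 21)) - 11) = 1/(2*(18 - 21)*(24 + (18 - 21)) - 11) = 1/(2*(-3)*(24 - 3) - 11) = 1/(2*(-3)*21 - 11) = 1/(-126 - 11) = 1/(-137) = -1/137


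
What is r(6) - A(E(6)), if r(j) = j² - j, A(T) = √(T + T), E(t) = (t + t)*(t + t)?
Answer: 30 - 12*√2 ≈ 13.029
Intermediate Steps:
E(t) = 4*t² (E(t) = (2*t)*(2*t) = 4*t²)
A(T) = √2*√T (A(T) = √(2*T) = √2*√T)
r(6) - A(E(6)) = 6*(-1 + 6) - √2*√(4*6²) = 6*5 - √2*√(4*36) = 30 - √2*√144 = 30 - √2*12 = 30 - 12*√2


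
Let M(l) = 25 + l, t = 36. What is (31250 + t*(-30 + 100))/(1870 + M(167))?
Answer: 16885/1031 ≈ 16.377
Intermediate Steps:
(31250 + t*(-30 + 100))/(1870 + M(167)) = (31250 + 36*(-30 + 100))/(1870 + (25 + 167)) = (31250 + 36*70)/(1870 + 192) = (31250 + 2520)/2062 = 33770*(1/2062) = 16885/1031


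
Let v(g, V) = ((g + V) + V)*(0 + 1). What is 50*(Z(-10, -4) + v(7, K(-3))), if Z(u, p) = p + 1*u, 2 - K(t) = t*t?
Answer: -1050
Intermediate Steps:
K(t) = 2 - t² (K(t) = 2 - t*t = 2 - t²)
Z(u, p) = p + u
v(g, V) = g + 2*V (v(g, V) = ((V + g) + V)*1 = (g + 2*V)*1 = g + 2*V)
50*(Z(-10, -4) + v(7, K(-3))) = 50*((-4 - 10) + (7 + 2*(2 - 1*(-3)²))) = 50*(-14 + (7 + 2*(2 - 1*9))) = 50*(-14 + (7 + 2*(2 - 9))) = 50*(-14 + (7 + 2*(-7))) = 50*(-14 + (7 - 14)) = 50*(-14 - 7) = 50*(-21) = -1050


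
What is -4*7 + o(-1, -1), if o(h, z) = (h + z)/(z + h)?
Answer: -27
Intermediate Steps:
o(h, z) = 1 (o(h, z) = (h + z)/(h + z) = 1)
-4*7 + o(-1, -1) = -4*7 + 1 = -28 + 1 = -27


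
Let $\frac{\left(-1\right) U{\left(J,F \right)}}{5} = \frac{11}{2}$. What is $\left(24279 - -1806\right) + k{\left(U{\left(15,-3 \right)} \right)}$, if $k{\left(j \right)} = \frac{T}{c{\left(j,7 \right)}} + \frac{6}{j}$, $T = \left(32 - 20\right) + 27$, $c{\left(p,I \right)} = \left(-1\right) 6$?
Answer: $\frac{2868611}{110} \approx 26078.0$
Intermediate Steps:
$c{\left(p,I \right)} = -6$
$U{\left(J,F \right)} = - \frac{55}{2}$ ($U{\left(J,F \right)} = - 5 \cdot \frac{11}{2} = - 5 \cdot 11 \cdot \frac{1}{2} = \left(-5\right) \frac{11}{2} = - \frac{55}{2}$)
$T = 39$ ($T = 12 + 27 = 39$)
$k{\left(j \right)} = - \frac{13}{2} + \frac{6}{j}$ ($k{\left(j \right)} = \frac{39}{-6} + \frac{6}{j} = 39 \left(- \frac{1}{6}\right) + \frac{6}{j} = - \frac{13}{2} + \frac{6}{j}$)
$\left(24279 - -1806\right) + k{\left(U{\left(15,-3 \right)} \right)} = \left(24279 - -1806\right) - \left(\frac{13}{2} - \frac{6}{- \frac{55}{2}}\right) = \left(24279 + 1806\right) + \left(- \frac{13}{2} + 6 \left(- \frac{2}{55}\right)\right) = 26085 - \frac{739}{110} = \frac{2868611}{110}$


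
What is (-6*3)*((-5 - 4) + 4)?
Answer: 90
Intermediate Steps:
(-6*3)*((-5 - 4) + 4) = -18*(-9 + 4) = -18*(-5) = 90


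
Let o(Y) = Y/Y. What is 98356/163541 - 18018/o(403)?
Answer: -2946583382/163541 ≈ -18017.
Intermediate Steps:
o(Y) = 1
98356/163541 - 18018/o(403) = 98356/163541 - 18018/1 = 98356*(1/163541) - 18018*1 = 98356/163541 - 18018 = -2946583382/163541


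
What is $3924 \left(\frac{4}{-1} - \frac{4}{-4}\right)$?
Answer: $-11772$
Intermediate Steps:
$3924 \left(\frac{4}{-1} - \frac{4}{-4}\right) = 3924 \left(4 \left(-1\right) - -1\right) = 3924 \left(-4 + 1\right) = 3924 \left(-3\right) = -11772$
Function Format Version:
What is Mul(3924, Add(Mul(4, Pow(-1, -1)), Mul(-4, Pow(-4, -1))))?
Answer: -11772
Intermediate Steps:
Mul(3924, Add(Mul(4, Pow(-1, -1)), Mul(-4, Pow(-4, -1)))) = Mul(3924, Add(Mul(4, -1), Mul(-4, Rational(-1, 4)))) = Mul(3924, Add(-4, 1)) = Mul(3924, -3) = -11772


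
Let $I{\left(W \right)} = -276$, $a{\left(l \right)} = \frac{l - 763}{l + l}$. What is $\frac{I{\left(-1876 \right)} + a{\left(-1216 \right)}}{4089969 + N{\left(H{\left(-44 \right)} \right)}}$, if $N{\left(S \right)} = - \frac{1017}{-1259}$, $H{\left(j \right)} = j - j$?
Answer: $- \frac{842589527}{12523029474816} \approx -6.7283 \cdot 10^{-5}$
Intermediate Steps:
$H{\left(j \right)} = 0$
$N{\left(S \right)} = \frac{1017}{1259}$ ($N{\left(S \right)} = \left(-1017\right) \left(- \frac{1}{1259}\right) = \frac{1017}{1259}$)
$a{\left(l \right)} = \frac{-763 + l}{2 l}$
$\frac{I{\left(-1876 \right)} + a{\left(-1216 \right)}}{4089969 + N{\left(H{\left(-44 \right)} \right)}} = \frac{-276 + \frac{-763 - 1216}{2 \left(-1216\right)}}{4089969 + \frac{1017}{1259}} = \frac{-276 + \frac{1}{2} \left(- \frac{1}{1216}\right) \left(-1979\right)}{\frac{5149271988}{1259}} = \left(-276 + \frac{1979}{2432}\right) \frac{1259}{5149271988} = \left(- \frac{669253}{2432}\right) \frac{1259}{5149271988} = - \frac{842589527}{12523029474816}$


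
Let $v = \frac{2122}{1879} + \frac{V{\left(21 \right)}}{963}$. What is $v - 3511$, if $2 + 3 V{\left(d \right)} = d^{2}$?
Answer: $- \frac{19052265902}{5428431} \approx -3509.7$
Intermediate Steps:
$V{\left(d \right)} = - \frac{2}{3} + \frac{d^{2}}{3}$
$v = \frac{6955339}{5428431}$ ($v = \frac{2122}{1879} + \frac{- \frac{2}{3} + \frac{21^{2}}{3}}{963} = 2122 \cdot \frac{1}{1879} + \left(- \frac{2}{3} + \frac{1}{3} \cdot 441\right) \frac{1}{963} = \frac{2122}{1879} + \left(- \frac{2}{3} + 147\right) \frac{1}{963} = \frac{2122}{1879} + \frac{439}{3} \cdot \frac{1}{963} = \frac{2122}{1879} + \frac{439}{2889} = \frac{6955339}{5428431} \approx 1.2813$)
$v - 3511 = \frac{6955339}{5428431} - 3511 = - \frac{19052265902}{5428431}$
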